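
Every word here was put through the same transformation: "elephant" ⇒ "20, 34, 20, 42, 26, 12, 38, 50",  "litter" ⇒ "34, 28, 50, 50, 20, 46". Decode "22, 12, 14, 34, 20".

e(#5)→20 and l(#12)→34: differences scale by 2, so n = 2·pos + 10. With a=1..z=26, the number is 2·pos + 10.
Reversing it on 22, 12, 14, 34, 20: 22→(22−10)÷2=6=f, 12→(12−10)÷2=1=a, 14→(14−10)÷2=2=b, 34→(34−10)÷2=12=l, 20→(20−10)÷2=5=e.

fable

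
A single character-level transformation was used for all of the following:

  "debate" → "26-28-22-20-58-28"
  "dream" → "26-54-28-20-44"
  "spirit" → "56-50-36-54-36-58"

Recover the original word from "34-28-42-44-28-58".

Each letter becomes 2×(its alphabet position, a=1..z=26) + 18.
Reversing it on 34-28-42-44-28-58: 34→(34−18)÷2=8=h, 28→(28−18)÷2=5=e, 42→(42−18)÷2=12=l, 44→(44−18)÷2=13=m, 28→(28−18)÷2=5=e, 58→(58−18)÷2=20=t.

helmet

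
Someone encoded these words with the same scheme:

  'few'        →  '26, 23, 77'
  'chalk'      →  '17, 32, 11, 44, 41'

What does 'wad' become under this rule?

f(#6)→26 and e(#5)→23: differences scale by 3, so n = 3·pos + 8. The formula is n = 3×(alphabet index, a=1) + 8.
Applying it to wad: w=23→77, a=1→11, d=4→20.

77, 11, 20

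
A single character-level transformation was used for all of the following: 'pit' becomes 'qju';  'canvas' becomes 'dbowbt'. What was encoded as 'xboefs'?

wander

Compare letters: p→q is +1, i→j is +1, t→u is +1 — a constant shift. It's a constant shift of +1 (ROT1).
Reversing it on xboefs: x−1=w, b−1=a, o−1=n, e−1=d, f−1=e, s−1=r.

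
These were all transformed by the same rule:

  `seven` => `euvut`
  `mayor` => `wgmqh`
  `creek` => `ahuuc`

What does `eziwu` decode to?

slime

s(18)→e(4) and e(4)→u(20) fit y≡23x+6 (mod 26); the inverse of 23 mod 26 is 17. Each letter's alphabet position (a=0..z=25) is mapped through 23·x+6 mod 26 — an affine cipher.
Decoding eziwu: e(4)→17·(4−6)≡18=s; z(25)→17·(25−6)≡11=l; i(8)→17·(8−6)≡8=i; w(22)→17·(22−6)≡12=m; u(20)→17·(20−6)≡4=e (all mod 26).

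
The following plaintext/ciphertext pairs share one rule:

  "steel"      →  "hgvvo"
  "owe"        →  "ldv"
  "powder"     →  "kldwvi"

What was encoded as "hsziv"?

share

Each pair mirrors across the alphabet (s↔h, t↔g, e↔v): positions sum to 25. This is the alphabet-reversal cipher (Atbash): a becomes z, b becomes y, etc.
Reversing it on hsziv: h↔s, s↔h, z↔a, i↔r, v↔e.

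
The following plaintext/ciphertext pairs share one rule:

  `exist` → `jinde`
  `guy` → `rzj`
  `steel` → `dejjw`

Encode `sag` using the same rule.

The shift depends on letter class: consonant x→i is +11, but vowel e→j is +5. The rule splits by letter class: vowels +5, consonants +11.
For sag: s(cons)+11=d, a(vowel)+5=f, g(cons)+11=r.

dfr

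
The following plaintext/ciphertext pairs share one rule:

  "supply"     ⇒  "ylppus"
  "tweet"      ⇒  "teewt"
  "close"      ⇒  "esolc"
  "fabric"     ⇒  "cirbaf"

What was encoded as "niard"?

drain

It's just the letters in reverse order.
Undoing it on niard: then reverse → drain.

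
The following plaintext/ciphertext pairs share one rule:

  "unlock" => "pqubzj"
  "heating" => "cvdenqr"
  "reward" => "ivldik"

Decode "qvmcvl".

u(20)→p(15) and n(13)→q(16) fit y≡11x+3 (mod 26); the inverse of 11 mod 26 is 19. This is an affine cipher: with a=0,…,z=25, each position x becomes (11x+3) mod 26.
Decoding qvmcvl: q(16)→19·(16−3)≡13=n; v(21)→19·(21−3)≡4=e; m(12)→19·(12−3)≡15=p; c(2)→19·(2−3)≡7=h; v(21)→19·(21−3)≡4=e; l(11)→19·(11−3)≡22=w (all mod 26).

nephew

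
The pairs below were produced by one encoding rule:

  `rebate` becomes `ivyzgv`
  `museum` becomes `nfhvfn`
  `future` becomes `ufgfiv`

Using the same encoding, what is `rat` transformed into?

izg

Each pair mirrors across the alphabet (r↔i, e↔v, b↔y): positions sum to 25. Each letter is replaced by its mirror in the alphabet: a↔z, b↔y, c↔x, and so on (the Atbash cipher).
For rat: r↔i, a↔z, t↔g.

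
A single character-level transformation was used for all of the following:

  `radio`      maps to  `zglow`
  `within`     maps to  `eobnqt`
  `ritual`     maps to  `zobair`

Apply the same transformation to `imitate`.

qsqzizm

Shifts by position in radio: pos 0: r→z (+8), pos 1: a→g (+6), pos 2: d→l (+8), pos 3: i→o (+6) — repeating every 2. A repeating key of period 2 is used — shifts +8, +6 over and over.
On imitate: i+8=q, m+6=s, i+8=q, t+6=z, a+8=i, t+6=z, e+8=m.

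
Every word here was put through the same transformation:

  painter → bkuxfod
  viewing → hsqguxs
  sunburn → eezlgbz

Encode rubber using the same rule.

Shifts by position in painter: pos 0: p→b (+12), pos 1: a→k (+10), pos 2: i→u (+12), pos 3: n→x (+10) — repeating every 2. A repeating key of period 2 is used — shifts +12, +10 over and over.
For rubber: r+12=d, u+10=e, b+12=n, b+10=l, e+12=q, r+10=b.

denlqb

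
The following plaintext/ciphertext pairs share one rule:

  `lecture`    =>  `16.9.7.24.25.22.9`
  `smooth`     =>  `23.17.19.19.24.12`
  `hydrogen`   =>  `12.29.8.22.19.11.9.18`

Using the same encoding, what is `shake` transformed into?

23.12.5.15.9

l is letter #12 and maps to 16: an offset of 4. The number is (letter's place in the alphabet, a=1) + 4.
For shake: s=19→23, h=8→12, a=1→5, k=11→15, e=5→9.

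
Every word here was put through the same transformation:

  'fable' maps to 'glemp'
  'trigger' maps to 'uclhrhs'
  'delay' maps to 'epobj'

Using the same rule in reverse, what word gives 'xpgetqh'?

Shifts by position in fable: pos 0: f→g (+1), pos 1: a→l (+11), pos 2: b→e (+3), pos 3: l→m (+1), pos 4: e→p (+11) — repeating every 3. The shifts repeat in a cycle of length 3: positions 0,1,… shift by +1, +11, +3, then the pattern repeats.
Decoding xpgetqh: x−1=w, p−11=e, g−3=d, e−1=d, t−11=i, q−3=n, h−1=g.

wedding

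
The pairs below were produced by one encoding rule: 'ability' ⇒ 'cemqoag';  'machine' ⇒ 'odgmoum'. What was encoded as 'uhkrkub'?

In ability: a→c is +2, b→e is +3, i→m is +4, l→q is +5 — the shift increases by 1 each position. The shift increases by 1 at each position, starting from +2: 2, 3, 4, ….
Reversing it on uhkrkub: u−2=s, h−3=e, k−4=g, r−5=m, k−6=e, u−7=n, b−8=t.

segment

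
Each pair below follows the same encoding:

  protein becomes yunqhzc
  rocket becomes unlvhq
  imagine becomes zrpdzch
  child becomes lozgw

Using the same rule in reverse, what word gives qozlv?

Each letter's alphabet position (a=0..z=25) is mapped through 11·x+15 mod 26 — an affine cipher.
Undoing it on qozlv: q(16)→19·(16−15)≡19=t; o(14)→19·(14−15)≡7=h; z(25)→19·(25−15)≡8=i; l(11)→19·(11−15)≡2=c; v(21)→19·(21−15)≡10=k (all mod 26).

thick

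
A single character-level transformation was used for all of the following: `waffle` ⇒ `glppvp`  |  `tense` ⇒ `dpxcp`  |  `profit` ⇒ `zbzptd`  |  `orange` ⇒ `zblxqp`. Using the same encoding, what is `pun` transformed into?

The shift depends on letter class: consonant w→g is +10, but vowel a→l is +11. The rule splits by letter class: vowels +11, consonants +10.
On pun: p(cons)+10=z, u(vowel)+11=f, n(cons)+10=x.

zfx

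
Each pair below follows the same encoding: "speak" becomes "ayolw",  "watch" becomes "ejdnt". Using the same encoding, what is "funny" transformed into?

ndxyk

In speak: s→a is +8, p→y is +9, e→o is +10, a→l is +11 — the shift increases by 1 each position. The shift increases by 1 at each position, starting from +8: 8, 9, 10, ….
For funny: f+8=n, u+9=d, n+10=x, n+11=y, y+12=k.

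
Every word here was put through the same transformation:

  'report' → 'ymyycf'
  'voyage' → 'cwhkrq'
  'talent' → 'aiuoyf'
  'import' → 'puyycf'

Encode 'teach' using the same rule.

amjms

In report: r→y is +7, e→m is +8, p→y is +9, o→y is +10 — the shift increases by 1 each position. Letter i (0-indexed) is shifted by i+7, so successive shifts are 7, 8, 9, ….
Applying it to teach: t+7=a, e+8=m, a+9=j, c+10=m, h+11=s.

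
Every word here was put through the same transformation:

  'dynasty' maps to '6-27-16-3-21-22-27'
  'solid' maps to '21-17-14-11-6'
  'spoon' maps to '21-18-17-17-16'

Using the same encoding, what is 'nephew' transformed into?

Each letter is replaced by its alphabet position (a=1..z=26) + 2.
For nephew: n=14→16, e=5→7, p=16→18, h=8→10, e=5→7, w=23→25.

16-7-18-10-7-25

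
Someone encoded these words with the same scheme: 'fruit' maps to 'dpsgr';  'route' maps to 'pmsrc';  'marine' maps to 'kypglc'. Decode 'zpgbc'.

bride

Compare letters: f→d is +24, r→p is +24, u→s is +24 — a constant shift. Every letter moves 24 places later in the alphabet, wrapping around z→a.
Decoding zpgbc: z−24=b, p−24=r, g−24=i, b−24=d, c−24=e.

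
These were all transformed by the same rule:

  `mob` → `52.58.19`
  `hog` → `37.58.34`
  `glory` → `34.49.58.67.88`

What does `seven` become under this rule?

70.28.79.28.55

m(#13)→52 and o(#15)→58: differences scale by 3, so n = 3·pos + 13. With a=1..z=26, the number is 3·pos + 13.
Applying it to seven: s=19→70, e=5→28, v=22→79, e=5→28, n=14→55.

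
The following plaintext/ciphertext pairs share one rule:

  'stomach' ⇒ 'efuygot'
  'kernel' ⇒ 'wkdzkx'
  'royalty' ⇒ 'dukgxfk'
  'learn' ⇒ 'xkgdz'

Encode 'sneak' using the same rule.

The shift depends on letter class: consonant s→e is +12, but vowel o→u is +6. Vowels shift forward by 6 and consonants shift forward by 12.
For sneak: s(cons)+12=e, n(cons)+12=z, e(vowel)+6=k, a(vowel)+6=g, k(cons)+12=w.

ezkgw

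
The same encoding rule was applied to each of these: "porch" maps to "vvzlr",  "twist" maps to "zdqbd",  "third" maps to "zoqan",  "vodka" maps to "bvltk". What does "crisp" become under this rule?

iyqbz

Letter i (0-indexed) is shifted by i+6, so successive shifts are 6, 7, 8, ….
On crisp: c+6=i, r+7=y, i+8=q, s+9=b, p+10=z.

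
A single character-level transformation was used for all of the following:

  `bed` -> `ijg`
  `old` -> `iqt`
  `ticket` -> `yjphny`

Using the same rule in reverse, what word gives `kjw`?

The output letters match the input read backwards, each shifted +5: bed reversed is deb. Read the word backwards and shift each letter +5.
Undoing it on kjw: shift back: k−5=f, j−5=e, w−5=r → fer; then reverse → ref.

ref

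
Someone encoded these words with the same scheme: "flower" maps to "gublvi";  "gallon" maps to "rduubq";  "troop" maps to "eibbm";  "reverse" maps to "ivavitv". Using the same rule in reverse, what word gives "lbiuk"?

world

f(5)→g(6) and l(11)→u(20) fit y≡11x+3 (mod 26); the inverse of 11 mod 26 is 19. Treating letters as 0–25, the rule is x ↦ 11x + 3 (mod 26).
Decoding lbiuk: l(11)→19·(11−3)≡22=w; b(1)→19·(1−3)≡14=o; i(8)→19·(8−3)≡17=r; u(20)→19·(20−3)≡11=l; k(10)→19·(10−3)≡3=d (all mod 26).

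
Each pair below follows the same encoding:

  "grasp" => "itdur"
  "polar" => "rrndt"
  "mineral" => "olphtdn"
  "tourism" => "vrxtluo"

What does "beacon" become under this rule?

The shift depends on letter class: consonant g→i is +2, but vowel a→d is +3. Vowels shift forward by 3 and consonants shift forward by 2.
Applying it to beacon: b(cons)+2=d, e(vowel)+3=h, a(vowel)+3=d, c(cons)+2=e, o(vowel)+3=r, n(cons)+2=p.

dhderp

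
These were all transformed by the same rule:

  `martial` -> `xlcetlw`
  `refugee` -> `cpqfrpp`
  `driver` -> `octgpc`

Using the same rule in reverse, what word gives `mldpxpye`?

basement

Compare letters: m→x is +11, a→l is +11, r→c is +11 — a constant shift. Every letter moves 11 places later in the alphabet, wrapping around z→a.
Decoding mldpxpye: m−11=b, l−11=a, d−11=s, p−11=e, x−11=m, p−11=e, y−11=n, e−11=t.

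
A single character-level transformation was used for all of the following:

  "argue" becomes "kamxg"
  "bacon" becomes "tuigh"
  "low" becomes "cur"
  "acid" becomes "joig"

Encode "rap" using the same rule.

The output letters match the input read backwards, each shifted +6: argue reversed is eugra. Read the word backwards and shift each letter +6.
For rap: reverse → par; then shift: p+6=v, a+6=g, r+6=x.

vgx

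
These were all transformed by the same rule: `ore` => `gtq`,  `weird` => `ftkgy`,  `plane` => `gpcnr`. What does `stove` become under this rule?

The output letters match the input read backwards, each shifted +2: ore reversed is ero. Two steps: reverse the string, then apply a Caesar shift of +2.
For stove: reverse → evots; then shift: e+2=g, v+2=x, o+2=q, t+2=v, s+2=u.

gxqvu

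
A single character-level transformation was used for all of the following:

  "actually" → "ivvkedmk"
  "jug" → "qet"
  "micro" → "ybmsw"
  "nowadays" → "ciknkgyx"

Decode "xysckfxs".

The output letters match the input read backwards, each shifted +10: actually reversed is yllautca. The word is reversed, then every letter is shifted forward by 10.
Decoding xysckfxs: shift back: x−10=n, y−10=o, s−10=i, c−10=s, k−10=a, f−10=v, x−10=n, s−10=i → noisavni; then reverse → invasion.

invasion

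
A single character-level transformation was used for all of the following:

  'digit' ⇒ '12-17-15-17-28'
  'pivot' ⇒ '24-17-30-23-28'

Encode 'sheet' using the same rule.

Letters become their 1-based position plus 8 (so a→9, b→10, …).
For sheet: s=19→27, h=8→16, e=5→13, e=5→13, t=20→28.

27-16-13-13-28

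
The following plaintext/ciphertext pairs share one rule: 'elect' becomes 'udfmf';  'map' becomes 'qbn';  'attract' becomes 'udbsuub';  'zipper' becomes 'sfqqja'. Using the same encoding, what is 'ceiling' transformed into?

The output letters match the input read backwards, each shifted +1: elect reversed is tcele. The word is reversed, then every letter is shifted forward by 1.
Applying it to ceiling: reverse → gniliec; then shift: g+1=h, n+1=o, i+1=j, l+1=m, i+1=j, e+1=f, c+1=d.

hojmjfd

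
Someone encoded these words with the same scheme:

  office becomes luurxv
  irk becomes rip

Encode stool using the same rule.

Each pair mirrors across the alphabet (o↔l, f↔u, f↔u): positions sum to 25. Letters are reflected about the middle of the alphabet (position → 25−position): Atbash.
Applying it to stool: s↔h, t↔g, o↔l, o↔l, l↔o.

hgllo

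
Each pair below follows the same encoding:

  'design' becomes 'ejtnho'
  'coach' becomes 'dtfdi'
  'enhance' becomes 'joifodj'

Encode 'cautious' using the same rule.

The shift depends on letter class: consonant d→e is +1, but vowel e→j is +5. Vowels shift forward by 5 and consonants shift forward by 1.
For cautious: c(cons)+1=d, a(vowel)+5=f, u(vowel)+5=z, t(cons)+1=u, i(vowel)+5=n, o(vowel)+5=t, u(vowel)+5=z, s(cons)+1=t.

dfzuntzt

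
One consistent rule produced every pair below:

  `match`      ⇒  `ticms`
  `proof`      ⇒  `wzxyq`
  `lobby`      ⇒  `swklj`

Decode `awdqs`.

tough

In match: m→t is +7, a→i is +8, t→c is +9, c→m is +10 — the shift increases by 1 each position. Letter i (0-indexed) is shifted by i+7, so successive shifts are 7, 8, 9, ….
Reversing it on awdqs: a−7=t, w−8=o, d−9=u, q−10=g, s−11=h.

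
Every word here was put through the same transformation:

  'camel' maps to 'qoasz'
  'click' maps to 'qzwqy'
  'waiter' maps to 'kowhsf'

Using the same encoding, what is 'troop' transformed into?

Compare letters: c→q is +14, a→o is +14, m→a is +14 — a constant shift. This is a Caesar cipher with shift 14.
On troop: t+14=h, r+14=f, o+14=c, o+14=c, p+14=d.

hfccd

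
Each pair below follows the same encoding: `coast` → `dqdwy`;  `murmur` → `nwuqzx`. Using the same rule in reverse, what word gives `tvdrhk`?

stance

In coast: c→d is +1, o→q is +2, a→d is +3, s→w is +4 — the shift increases by 1 each position. Letter i (0-indexed) is shifted by i+1, so successive shifts are 1, 2, 3, ….
Undoing it on tvdrhk: t−1=s, v−2=t, d−3=a, r−4=n, h−5=c, k−6=e.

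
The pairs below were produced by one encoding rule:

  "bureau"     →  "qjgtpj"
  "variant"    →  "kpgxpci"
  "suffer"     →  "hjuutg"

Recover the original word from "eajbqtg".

plumber

Compare letters: b→q is +15, u→j is +15, r→g is +15 — a constant shift. Every letter moves 15 places later in the alphabet, wrapping around z→a.
Reversing it on eajbqtg: e−15=p, a−15=l, j−15=u, b−15=m, q−15=b, t−15=e, g−15=r.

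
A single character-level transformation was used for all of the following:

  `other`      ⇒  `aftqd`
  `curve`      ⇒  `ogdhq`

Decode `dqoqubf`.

receipt

Every letter moves 12 places later in the alphabet, wrapping around z→a.
Reversing it on dqoqubf: d−12=r, q−12=e, o−12=c, q−12=e, u−12=i, b−12=p, f−12=t.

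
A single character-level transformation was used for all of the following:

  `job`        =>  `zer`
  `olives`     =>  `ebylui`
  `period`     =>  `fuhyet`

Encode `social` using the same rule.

Each letter is shifted forward by 16 in the alphabet (a Caesar shift of +16).
On social: s+16=i, o+16=e, c+16=s, i+16=y, a+16=q, l+16=b.

iesyqb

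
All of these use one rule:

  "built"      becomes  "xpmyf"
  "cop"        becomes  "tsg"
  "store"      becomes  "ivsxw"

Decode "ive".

are

The output letters match the input read backwards, each shifted +4: built reversed is tliub. Two steps: reverse the string, then apply a Caesar shift of +4.
Undoing it on ive: shift back: i−4=e, v−4=r, e−4=a → era; then reverse → are.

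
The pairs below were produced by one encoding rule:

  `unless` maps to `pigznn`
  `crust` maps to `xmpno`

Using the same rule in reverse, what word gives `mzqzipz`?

Every letter moves 21 places later in the alphabet, wrapping around z→a.
Undoing it on mzqzipz: m−21=r, z−21=e, q−21=v, z−21=e, i−21=n, p−21=u, z−21=e.

revenue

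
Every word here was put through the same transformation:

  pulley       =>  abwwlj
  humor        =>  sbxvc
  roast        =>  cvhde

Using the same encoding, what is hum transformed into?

The shift depends on letter class: consonant p→a is +11, but vowel u→b is +7. The rule splits by letter class: vowels +7, consonants +11.
On hum: h(cons)+11=s, u(vowel)+7=b, m(cons)+11=x.

sbx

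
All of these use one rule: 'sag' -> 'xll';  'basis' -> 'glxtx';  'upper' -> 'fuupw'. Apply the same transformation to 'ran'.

The shift depends on letter class: consonant s→x is +5, but vowel a→l is +11. Vowels shift forward by 11 and consonants shift forward by 5.
On ran: r(cons)+5=w, a(vowel)+11=l, n(cons)+5=s.

wls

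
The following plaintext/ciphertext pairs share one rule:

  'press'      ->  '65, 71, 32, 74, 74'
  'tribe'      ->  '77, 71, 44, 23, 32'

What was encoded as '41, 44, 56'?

him

p(#16)→65 and r(#18)→71: differences scale by 3, so n = 3·pos + 17. With a=1..z=26, the number is 3·pos + 17.
Decoding 41, 44, 56: 41→(41−17)÷3=8=h, 44→(44−17)÷3=9=i, 56→(56−17)÷3=13=m.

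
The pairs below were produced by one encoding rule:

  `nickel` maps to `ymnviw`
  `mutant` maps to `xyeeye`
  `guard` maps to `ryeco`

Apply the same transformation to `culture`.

nyweyci

The rule splits by letter class: vowels +4, consonants +11.
For culture: c(cons)+11=n, u(vowel)+4=y, l(cons)+11=w, t(cons)+11=e, u(vowel)+4=y, r(cons)+11=c, e(vowel)+4=i.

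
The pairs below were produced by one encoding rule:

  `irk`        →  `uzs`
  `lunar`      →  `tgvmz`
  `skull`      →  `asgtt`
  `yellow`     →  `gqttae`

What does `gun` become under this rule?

The shift depends on letter class: consonant r→z is +8, but vowel i→u is +12. The rule splits by letter class: vowels +12, consonants +8.
On gun: g(cons)+8=o, u(vowel)+12=g, n(cons)+8=v.

ogv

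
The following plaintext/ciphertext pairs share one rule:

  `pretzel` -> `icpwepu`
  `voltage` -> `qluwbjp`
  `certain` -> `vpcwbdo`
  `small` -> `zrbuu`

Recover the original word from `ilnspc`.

Treating letters as 0–25, the rule is x ↦ 23x + 1 (mod 26).
Reversing it on ilnspc: i(8)→17·(8−1)≡15=p; l(11)→17·(11−1)≡14=o; n(13)→17·(13−1)≡22=w; s(18)→17·(18−1)≡3=d; p(15)→17·(15−1)≡4=e; c(2)→17·(2−1)≡17=r (all mod 26).

powder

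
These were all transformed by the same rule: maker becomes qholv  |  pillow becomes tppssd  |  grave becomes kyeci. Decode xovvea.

Shifts by position in maker: pos 0: m→q (+4), pos 1: a→h (+7), pos 2: k→o (+4), pos 3: e→l (+7) — repeating every 2. The shifts repeat in a cycle of length 2: positions 0,1,… shift by +4, +7, then the pattern repeats.
Reversing it on xovvea: x−4=t, o−7=h, v−4=r, v−7=o, e−4=a, a−7=t.

throat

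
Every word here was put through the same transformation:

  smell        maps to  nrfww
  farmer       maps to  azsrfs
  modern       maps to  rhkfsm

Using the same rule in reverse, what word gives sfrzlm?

s(18)→n(13) and m(12)→r(17) fit y≡21x+25 (mod 26); the inverse of 21 mod 26 is 5. Each letter's alphabet position (a=0..z=25) is mapped through 21·x+25 mod 26 — an affine cipher.
Reversing it on sfrzlm: s(18)→5·(18−25)≡17=r; f(5)→5·(5−25)≡4=e; r(17)→5·(17−25)≡12=m; z(25)→5·(25−25)≡0=a; l(11)→5·(11−25)≡8=i; m(12)→5·(12−25)≡13=n (all mod 26).

remain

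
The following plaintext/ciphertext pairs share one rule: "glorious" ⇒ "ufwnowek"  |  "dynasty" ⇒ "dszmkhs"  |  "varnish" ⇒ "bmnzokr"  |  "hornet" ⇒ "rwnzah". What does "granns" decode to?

cherry

g(6)→u(20) and l(11)→f(5) fit y≡23x+12 (mod 26); the inverse of 23 mod 26 is 17. Treating letters as 0–25, the rule is x ↦ 23x + 12 (mod 26).
Reversing it on granns: g(6)→17·(6−12)≡2=c; r(17)→17·(17−12)≡7=h; a(0)→17·(0−12)≡4=e; n(13)→17·(13−12)≡17=r; n(13)→17·(13−12)≡17=r; s(18)→17·(18−12)≡24=y (all mod 26).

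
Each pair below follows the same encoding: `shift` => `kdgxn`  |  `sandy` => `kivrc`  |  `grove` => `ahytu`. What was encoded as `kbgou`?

s(18)→k(10) and h(7)→d(3) fit y≡3x+8 (mod 26); the inverse of 3 mod 26 is 9. Each letter's alphabet position (a=0..z=25) is mapped through 3·x+8 mod 26 — an affine cipher.
Undoing it on kbgou: k(10)→9·(10−8)≡18=s; b(1)→9·(1−8)≡15=p; g(6)→9·(6−8)≡8=i; o(14)→9·(14−8)≡2=c; u(20)→9·(20−8)≡4=e (all mod 26).

spice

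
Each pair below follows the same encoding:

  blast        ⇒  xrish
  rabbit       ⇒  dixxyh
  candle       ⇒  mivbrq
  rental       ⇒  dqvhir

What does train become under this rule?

hdiyv

b(1)→x(23) and l(11)→r(17) fit y≡15x+8 (mod 26); the inverse of 15 mod 26 is 7. Each letter's alphabet position (a=0..z=25) is mapped through 15·x+8 mod 26 — an affine cipher.
Applying it to train: t(19)→15·19+8≡7=h; r(17)→15·17+8≡3=d; a(0)→15·0+8≡8=i; i(8)→15·8+8≡24=y; n(13)→15·13+8≡21=v (all mod 26).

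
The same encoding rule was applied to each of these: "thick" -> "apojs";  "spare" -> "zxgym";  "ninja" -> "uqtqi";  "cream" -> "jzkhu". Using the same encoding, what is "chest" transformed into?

jpkzb

It's a Vigenère-style cipher with numeric key [7,8,6]: position i shifts by key[i mod 3].
Applying it to chest: c+7=j, h+8=p, e+6=k, s+7=z, t+8=b.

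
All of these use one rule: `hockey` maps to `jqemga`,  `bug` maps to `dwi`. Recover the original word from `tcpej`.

ranch

This is a Caesar cipher with shift 2.
Reversing it on tcpej: t−2=r, c−2=a, p−2=n, e−2=c, j−2=h.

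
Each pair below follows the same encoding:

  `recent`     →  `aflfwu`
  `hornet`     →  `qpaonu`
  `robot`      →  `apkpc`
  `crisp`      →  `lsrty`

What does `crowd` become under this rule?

Shifts by position in recent: pos 0: r→a (+9), pos 1: e→f (+1), pos 2: c→l (+9), pos 3: e→f (+1) — repeating every 2. The shifts repeat in a cycle of length 2: positions 0,1,… shift by +9, +1, then the pattern repeats.
Applying it to crowd: c+9=l, r+1=s, o+9=x, w+1=x, d+9=m.

lsxxm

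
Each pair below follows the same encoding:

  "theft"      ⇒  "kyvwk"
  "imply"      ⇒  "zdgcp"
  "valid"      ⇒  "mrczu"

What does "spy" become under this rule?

Compare letters: t→k is +17, h→y is +17, e→v is +17 — a constant shift. This is a Caesar cipher with shift 17.
For spy: s+17=j, p+17=g, y+17=p.

jgp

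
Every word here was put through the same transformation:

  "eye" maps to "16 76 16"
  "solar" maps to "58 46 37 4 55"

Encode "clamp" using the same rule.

10 37 4 40 49

The formula is n = 3×(alphabet index, a=1) + 1.
For clamp: c=3→10, l=12→37, a=1→4, m=13→40, p=16→49.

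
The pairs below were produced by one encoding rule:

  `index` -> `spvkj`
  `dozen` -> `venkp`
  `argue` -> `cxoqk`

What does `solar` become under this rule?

Each letter's alphabet position (a=0..z=25) is mapped through 15·x+2 mod 26 — an affine cipher.
For solar: s(18)→15·18+2≡12=m; o(14)→15·14+2≡4=e; l(11)→15·11+2≡11=l; a(0)→15·0+2≡2=c; r(17)→15·17+2≡23=x (all mod 26).

melcx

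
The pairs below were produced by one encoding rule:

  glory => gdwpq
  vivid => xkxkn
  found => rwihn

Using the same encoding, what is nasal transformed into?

hueud

g(6)→g(6) and l(11)→d(3) fit y≡15x+20 (mod 26); the inverse of 15 mod 26 is 7. Treating letters as 0–25, the rule is x ↦ 15x + 20 (mod 26).
For nasal: n(13)→15·13+20≡7=h; a(0)→15·0+20≡20=u; s(18)→15·18+20≡4=e; a(0)→15·0+20≡20=u; l(11)→15·11+20≡3=d (all mod 26).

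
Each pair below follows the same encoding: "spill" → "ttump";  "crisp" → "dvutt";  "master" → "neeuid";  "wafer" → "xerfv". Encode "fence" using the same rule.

A repeating key of period 3 is used — shifts +1, +4, +12 over and over.
For fence: f+1=g, e+4=i, n+12=z, c+1=d, e+4=i.

gizdi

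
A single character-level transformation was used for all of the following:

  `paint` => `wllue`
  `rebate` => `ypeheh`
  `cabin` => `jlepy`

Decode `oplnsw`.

Shifts by position in paint: pos 0: p→w (+7), pos 1: a→l (+11), pos 2: i→l (+3), pos 3: n→u (+7), pos 4: t→e (+11) — repeating every 3. A repeating key of period 3 is used — shifts +7, +11, +3 over and over.
Undoing it on oplnsw: o−7=h, p−11=e, l−3=i, n−7=g, s−11=h, w−3=t.

height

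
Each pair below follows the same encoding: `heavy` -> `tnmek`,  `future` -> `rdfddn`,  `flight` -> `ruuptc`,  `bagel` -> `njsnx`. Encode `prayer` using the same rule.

Shifts by position in heavy: pos 0: h→t (+12), pos 1: e→n (+9), pos 2: a→m (+12), pos 3: v→e (+9) — repeating every 2. It's a Vigenère-style cipher with numeric key [12,9]: position i shifts by key[i mod 2].
For prayer: p+12=b, r+9=a, a+12=m, y+9=h, e+12=q, r+9=a.

bamhqa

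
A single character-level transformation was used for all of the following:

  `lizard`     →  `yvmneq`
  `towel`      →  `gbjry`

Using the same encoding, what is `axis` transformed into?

nkvf

It's a constant shift of +13 (ROT13).
Applying it to axis: a+13=n, x+13=k, i+13=v, s+13=f.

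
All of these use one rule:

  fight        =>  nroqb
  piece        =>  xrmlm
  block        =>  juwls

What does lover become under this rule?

A repeating key of period 2 is used — shifts +8, +9 over and over.
For lover: l+8=t, o+9=x, v+8=d, e+9=n, r+8=z.

txdnz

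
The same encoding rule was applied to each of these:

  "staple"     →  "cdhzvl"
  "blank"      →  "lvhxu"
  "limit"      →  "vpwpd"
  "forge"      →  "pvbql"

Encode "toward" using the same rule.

The shift depends on letter class: consonant s→c is +10, but vowel a→h is +7. Vowels shift forward by 7 and consonants shift forward by 10.
For toward: t(cons)+10=d, o(vowel)+7=v, w(cons)+10=g, a(vowel)+7=h, r(cons)+10=b, d(cons)+10=n.

dvghbn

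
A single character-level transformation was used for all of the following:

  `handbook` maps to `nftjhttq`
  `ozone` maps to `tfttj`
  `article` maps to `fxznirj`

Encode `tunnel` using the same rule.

The shift depends on letter class: consonant h→n is +6, but vowel a→f is +5. Vowels shift forward by 5 and consonants shift forward by 6.
Applying it to tunnel: t(cons)+6=z, u(vowel)+5=z, n(cons)+6=t, n(cons)+6=t, e(vowel)+5=j, l(cons)+6=r.

zzttjr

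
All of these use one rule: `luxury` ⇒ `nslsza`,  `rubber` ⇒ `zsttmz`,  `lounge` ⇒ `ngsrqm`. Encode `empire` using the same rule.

mcvuzm

Each letter's alphabet position (a=0..z=25) is mapped through 15·x+4 mod 26 — an affine cipher.
For empire: e(4)→15·4+4≡12=m; m(12)→15·12+4≡2=c; p(15)→15·15+4≡21=v; i(8)→15·8+4≡20=u; r(17)→15·17+4≡25=z; e(4)→15·4+4≡12=m (all mod 26).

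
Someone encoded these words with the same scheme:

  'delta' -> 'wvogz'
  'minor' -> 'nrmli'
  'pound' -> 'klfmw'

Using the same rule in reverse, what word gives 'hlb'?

soy

This is the alphabet-reversal cipher (Atbash): a becomes z, b becomes y, etc.
Decoding hlb: h↔s, l↔o, b↔y.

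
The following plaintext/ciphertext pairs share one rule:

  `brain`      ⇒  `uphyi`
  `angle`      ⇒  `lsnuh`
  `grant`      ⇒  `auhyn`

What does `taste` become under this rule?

The output letters match the input read backwards, each shifted +7: brain reversed is niarb. The word is reversed, then every letter is shifted forward by 7.
On taste: reverse → etsat; then shift: e+7=l, t+7=a, s+7=z, a+7=h, t+7=a.

lazha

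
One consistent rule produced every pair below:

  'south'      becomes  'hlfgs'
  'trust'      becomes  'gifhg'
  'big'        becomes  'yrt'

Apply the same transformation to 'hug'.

Each pair mirrors across the alphabet (s↔h, o↔l, u↔f): positions sum to 25. Letters are reflected about the middle of the alphabet (position → 25−position): Atbash.
On hug: h↔s, u↔f, g↔t.

sft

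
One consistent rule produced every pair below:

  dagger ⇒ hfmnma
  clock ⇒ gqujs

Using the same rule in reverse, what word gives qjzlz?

In dagger: d→h is +4, a→f is +5, g→m is +6, g→n is +7 — the shift increases by 1 each position. The shift increases by 1 at each position, starting from +4: 4, 5, 6, ….
Decoding qjzlz: q−4=m, j−5=e, z−6=t, l−7=e, z−8=r.

meter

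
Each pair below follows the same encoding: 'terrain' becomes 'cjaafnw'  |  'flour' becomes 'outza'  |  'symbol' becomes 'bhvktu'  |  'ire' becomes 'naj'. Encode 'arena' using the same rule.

fajwf

The shift depends on letter class: consonant t→c is +9, but vowel e→j is +5. The rule splits by letter class: vowels +5, consonants +9.
For arena: a(vowel)+5=f, r(cons)+9=a, e(vowel)+5=j, n(cons)+9=w, a(vowel)+5=f.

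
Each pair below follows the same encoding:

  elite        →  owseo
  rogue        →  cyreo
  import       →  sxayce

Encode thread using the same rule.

escoko

Vowels shift forward by 10 and consonants shift forward by 11.
For thread: t(cons)+11=e, h(cons)+11=s, r(cons)+11=c, e(vowel)+10=o, a(vowel)+10=k, d(cons)+11=o.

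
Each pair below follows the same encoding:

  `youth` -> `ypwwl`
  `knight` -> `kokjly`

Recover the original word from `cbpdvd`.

Each letter shifts forward by its position index (0, 1, 2, …) — the shift grows by one for each successive letter.
Decoding cbpdvd: c−0=c, b−1=a, p−2=n, d−3=a, v−4=r, d−5=y.

canary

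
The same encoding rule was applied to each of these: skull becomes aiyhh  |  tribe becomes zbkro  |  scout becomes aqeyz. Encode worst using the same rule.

s(18)→a(0) and k(10)→i(8) fit y≡25x+18 (mod 26); the inverse of 25 mod 26 is 25. This is an affine cipher: with a=0,…,z=25, each position x becomes (25x+18) mod 26.
Applying it to worst: w(22)→25·22+18≡22=w; o(14)→25·14+18≡4=e; r(17)→25·17+18≡1=b; s(18)→25·18+18≡0=a; t(19)→25·19+18≡25=z (all mod 26).

webaz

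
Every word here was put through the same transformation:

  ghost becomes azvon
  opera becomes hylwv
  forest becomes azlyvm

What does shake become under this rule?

The output letters match the input read backwards, each shifted +7: ghost reversed is tsohg. Two steps: reverse the string, then apply a Caesar shift of +7.
For shake: reverse → ekahs; then shift: e+7=l, k+7=r, a+7=h, h+7=o, s+7=z.

lrhoz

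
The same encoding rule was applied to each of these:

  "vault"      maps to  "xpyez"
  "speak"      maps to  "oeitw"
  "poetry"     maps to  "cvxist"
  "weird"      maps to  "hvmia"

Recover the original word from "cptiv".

reply

The output letters match the input read backwards, each shifted +4: vault reversed is tluav. Two steps: reverse the string, then apply a Caesar shift of +4.
Reversing it on cptiv: shift back: c−4=y, p−4=l, t−4=p, i−4=e, v−4=r → ylper; then reverse → reply.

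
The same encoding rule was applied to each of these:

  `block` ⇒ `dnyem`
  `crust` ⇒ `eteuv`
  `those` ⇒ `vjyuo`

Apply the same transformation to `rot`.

The shift depends on letter class: consonant b→d is +2, but vowel o→y is +10. The rule splits by letter class: vowels +10, consonants +2.
Applying it to rot: r(cons)+2=t, o(vowel)+10=y, t(cons)+2=v.

tyv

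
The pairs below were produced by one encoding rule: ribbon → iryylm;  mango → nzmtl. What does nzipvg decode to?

Each pair mirrors across the alphabet (r↔i, i↔r, b↔y): positions sum to 25. Each letter is replaced by its mirror in the alphabet: a↔z, b↔y, c↔x, and so on (the Atbash cipher).
Undoing it on nzipvg: n↔m, z↔a, i↔r, p↔k, v↔e, g↔t.

market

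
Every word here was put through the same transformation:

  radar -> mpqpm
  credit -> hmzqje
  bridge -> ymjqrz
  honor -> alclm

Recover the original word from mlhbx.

r(17)→m(12) and a(0)→p(15) fit y≡9x+15 (mod 26); the inverse of 9 mod 26 is 3. Treating letters as 0–25, the rule is x ↦ 9x + 15 (mod 26).
Reversing it on mlhbx: m(12)→3·(12−15)≡17=r; l(11)→3·(11−15)≡14=o; h(7)→3·(7−15)≡2=c; b(1)→3·(1−15)≡10=k; x(23)→3·(23−15)≡24=y (all mod 26).

rocky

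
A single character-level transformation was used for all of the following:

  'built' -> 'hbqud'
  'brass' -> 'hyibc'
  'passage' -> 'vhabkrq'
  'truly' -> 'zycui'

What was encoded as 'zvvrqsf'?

tonight

In built: b→h is +6, u→b is +7, i→q is +8, l→u is +9 — the shift increases by 1 each position. Letter i (0-indexed) is shifted by i+6, so successive shifts are 6, 7, 8, ….
Reversing it on zvvrqsf: z−6=t, v−7=o, v−8=n, r−9=i, q−10=g, s−11=h, f−12=t.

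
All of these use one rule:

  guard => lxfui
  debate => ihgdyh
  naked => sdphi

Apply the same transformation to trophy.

Shifts by position in guard: pos 0: g→l (+5), pos 1: u→x (+3), pos 2: a→f (+5), pos 3: r→u (+3) — repeating every 2. It's a Vigenère-style cipher with numeric key [5,3]: position i shifts by key[i mod 2].
On trophy: t+5=y, r+3=u, o+5=t, p+3=s, h+5=m, y+3=b.

yutsmb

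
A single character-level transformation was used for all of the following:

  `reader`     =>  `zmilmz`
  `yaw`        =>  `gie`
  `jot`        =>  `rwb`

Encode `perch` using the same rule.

It's a constant shift of +8 (ROT8).
On perch: p+8=x, e+8=m, r+8=z, c+8=k, h+8=p.

xmzkp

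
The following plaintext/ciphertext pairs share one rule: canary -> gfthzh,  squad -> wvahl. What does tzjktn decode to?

Each letter shifts forward by (position + 4), i.e. 4, 5, 6, … — the shift grows by one for each successive letter.
Decoding tzjktn: t−4=p, z−5=u, j−6=d, k−7=d, t−8=l, n−9=e.

puddle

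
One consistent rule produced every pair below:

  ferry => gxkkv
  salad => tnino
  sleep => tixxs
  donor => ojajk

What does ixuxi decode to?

f(5)→g(6) and e(4)→x(23) fit y≡9x+13 (mod 26); the inverse of 9 mod 26 is 3. This is an affine cipher: with a=0,…,z=25, each position x becomes (9x+13) mod 26.
Decoding ixuxi: i(8)→3·(8−13)≡11=l; x(23)→3·(23−13)≡4=e; u(20)→3·(20−13)≡21=v; x(23)→3·(23−13)≡4=e; i(8)→3·(8−13)≡11=l (all mod 26).

level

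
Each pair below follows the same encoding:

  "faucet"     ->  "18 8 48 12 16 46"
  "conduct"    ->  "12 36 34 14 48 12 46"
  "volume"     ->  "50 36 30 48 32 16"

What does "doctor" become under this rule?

f(#6)→18 and a(#1)→8: differences scale by 2, so n = 2·pos + 6. With a=1..z=26, the number is 2·pos + 6.
Applying it to doctor: d=4→14, o=15→36, c=3→12, t=20→46, o=15→36, r=18→42.

14 36 12 46 36 42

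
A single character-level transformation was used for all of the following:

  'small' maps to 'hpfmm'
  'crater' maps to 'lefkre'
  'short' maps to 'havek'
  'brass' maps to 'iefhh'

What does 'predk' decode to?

s(18)→h(7) and m(12)→p(15) fit y≡3x+5 (mod 26); the inverse of 3 mod 26 is 9. Each letter's alphabet position (a=0..z=25) is mapped through 3·x+5 mod 26 — an affine cipher.
Reversing it on predk: p(15)→9·(15−5)≡12=m; r(17)→9·(17−5)≡4=e; e(4)→9·(4−5)≡17=r; d(3)→9·(3−5)≡8=i; k(10)→9·(10−5)≡19=t (all mod 26).

merit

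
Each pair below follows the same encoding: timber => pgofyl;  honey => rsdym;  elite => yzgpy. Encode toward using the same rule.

t(19)→p(15) and i(8)→g(6) fit y≡15x+16 (mod 26); the inverse of 15 mod 26 is 7. Each letter's alphabet position (a=0..z=25) is mapped through 15·x+16 mod 26 — an affine cipher.
For toward: t(19)→15·19+16≡15=p; o(14)→15·14+16≡18=s; w(22)→15·22+16≡8=i; a(0)→15·0+16≡16=q; r(17)→15·17+16≡11=l; d(3)→15·3+16≡9=j (all mod 26).

psiqlj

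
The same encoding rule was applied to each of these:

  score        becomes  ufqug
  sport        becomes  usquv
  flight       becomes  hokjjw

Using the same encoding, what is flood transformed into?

Shifts by position in score: pos 0: s→u (+2), pos 1: c→f (+3), pos 2: o→q (+2), pos 3: r→u (+3) — repeating every 2. A repeating key of period 2 is used — shifts +2, +3 over and over.
On flood: f+2=h, l+3=o, o+2=q, o+3=r, d+2=f.

hoqrf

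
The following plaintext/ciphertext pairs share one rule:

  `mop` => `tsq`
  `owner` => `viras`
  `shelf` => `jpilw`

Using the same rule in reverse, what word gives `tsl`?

The output letters match the input read backwards, each shifted +4: mop reversed is pom. The word is reversed, then every letter is shifted forward by 4.
Undoing it on tsl: shift back: t−4=p, s−4=o, l−4=h → poh; then reverse → hop.

hop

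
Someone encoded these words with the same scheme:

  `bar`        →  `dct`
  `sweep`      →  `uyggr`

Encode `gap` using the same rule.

icr

Compare letters: b→d is +2, a→c is +2, r→t is +2 — a constant shift. Every letter moves 2 places later in the alphabet, wrapping around z→a.
Applying it to gap: g+2=i, a+2=c, p+2=r.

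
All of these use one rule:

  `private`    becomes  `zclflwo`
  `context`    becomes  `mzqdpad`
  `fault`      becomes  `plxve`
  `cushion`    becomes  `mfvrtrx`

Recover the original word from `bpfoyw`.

A repeating key of period 3 is used — shifts +10, +11, +3 over and over.
Undoing it on bpfoyw: b−10=r, p−11=e, f−3=c, o−10=e, y−11=n, w−3=t.

recent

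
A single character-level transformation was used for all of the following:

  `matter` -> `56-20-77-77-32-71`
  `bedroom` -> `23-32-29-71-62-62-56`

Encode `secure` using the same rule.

74-32-26-80-71-32

m(#13)→56 and a(#1)→20: differences scale by 3, so n = 3·pos + 17. With a=1..z=26, the number is 3·pos + 17.
On secure: s=19→74, e=5→32, c=3→26, u=21→80, r=18→71, e=5→32.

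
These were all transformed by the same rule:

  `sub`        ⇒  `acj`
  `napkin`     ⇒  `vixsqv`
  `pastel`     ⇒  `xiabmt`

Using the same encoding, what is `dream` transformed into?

lzmiu

It's a constant shift of +8 (ROT8).
For dream: d+8=l, r+8=z, e+8=m, a+8=i, m+8=u.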